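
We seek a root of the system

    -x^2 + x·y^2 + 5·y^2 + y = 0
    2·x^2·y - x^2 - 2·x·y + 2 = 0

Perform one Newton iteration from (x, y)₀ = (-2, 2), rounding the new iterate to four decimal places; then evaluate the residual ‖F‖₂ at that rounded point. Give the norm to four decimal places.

At (-2, 2): F = (10.0000, 22.0000).
Jacobian J = [[-2·x + y^2, 2·x·y + 10·y + 1], [4·x·y - 2·x - 2·y, 2·x^2 - 2·x]].
At the point, J = [[8.0000, 13.0000], [-16.0000, 12.0000]] (det J = 304.0000).
Solving J·Δ = −F gives Δ = (0.5461, -1.1053).
Then the next iterate is (x, y)₁ = (-1.4539, 0.8947).
Re-evaluating at (-1.4539, 0.8947): F = (1.619486, 6.270262), so ‖F‖₂ = 6.4760.

6.4760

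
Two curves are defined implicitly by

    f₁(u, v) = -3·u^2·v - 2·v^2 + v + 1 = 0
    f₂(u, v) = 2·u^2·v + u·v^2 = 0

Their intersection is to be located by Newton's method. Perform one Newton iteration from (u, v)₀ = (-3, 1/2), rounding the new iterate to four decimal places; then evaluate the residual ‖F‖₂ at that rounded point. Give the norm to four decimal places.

2.7563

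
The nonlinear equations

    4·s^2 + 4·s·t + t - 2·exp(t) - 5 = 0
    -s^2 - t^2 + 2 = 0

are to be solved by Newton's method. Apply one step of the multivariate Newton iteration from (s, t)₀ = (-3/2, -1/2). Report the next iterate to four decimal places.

At (-3/2, -1/2): F = (5.286939, -0.5000).
Jacobian J = [[8·s + 4·t, 4·s - 2·exp(t) + 1], [-2·s, -2·t]].
At the point, J = [[-14.0000, -6.213061], [3.0000, 1.0000]] (det J = 4.639184).
Solving J·Δ = −F gives Δ = (-0.4700, 1.9100).
Then the next iterate is (s, t)₁ = (-1.9700, 1.4100).

(-1.9700, 1.4100)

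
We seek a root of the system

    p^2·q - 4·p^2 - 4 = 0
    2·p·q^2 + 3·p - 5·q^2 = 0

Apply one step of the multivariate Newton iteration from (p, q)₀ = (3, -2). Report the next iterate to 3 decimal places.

(0.444, -5.778)

At (3, -2): F = (-58.000, 13.000).
Jacobian J = [[2·p·q - 8·p, p^2], [2·q^2 + 3, 4·p·q - 10·q]].
At the point, J = [[-36.000, 9.000], [11.000, -4.000]] (det J = 45.000).
Solving J·Δ = −F gives Δ = (-2.556, -3.778).
Then the next iterate is (p, q)₁ = (0.444, -5.778).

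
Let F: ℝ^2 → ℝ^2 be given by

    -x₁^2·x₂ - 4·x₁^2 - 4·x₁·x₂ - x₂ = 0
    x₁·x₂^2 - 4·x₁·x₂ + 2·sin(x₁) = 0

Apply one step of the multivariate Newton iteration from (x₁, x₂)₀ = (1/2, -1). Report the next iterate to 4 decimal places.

At (1/2, -1): F = (2.2500, 3.458851).
Jacobian J = [[-2·x₁·x₂ - 8·x₁ - 4·x₂, -x₁^2 - 4·x₁ - 1], [x₂^2 - 4·x₂ + 2·cos(x₁), 2·x₁·x₂ - 4·x₁]].
At the point, J = [[1.0000, -3.2500], [6.755165, -3.0000]] (det J = 18.954287).
Solving J·Δ = −F gives Δ = (-0.2370, 0.6194).
Then the next iterate is (x₁, x₂)₁ = (0.2630, -0.3806).

(0.2630, -0.3806)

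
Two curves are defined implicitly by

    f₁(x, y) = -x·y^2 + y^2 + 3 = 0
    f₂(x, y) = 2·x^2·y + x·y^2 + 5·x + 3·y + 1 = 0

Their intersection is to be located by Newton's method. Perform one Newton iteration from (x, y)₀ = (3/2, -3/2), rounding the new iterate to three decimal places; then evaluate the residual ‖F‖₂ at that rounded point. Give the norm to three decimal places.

At (3/2, -3/2): F = (1.875, 0.625).
Jacobian J = [[-y^2, -2·x·y + 2·y], [4·x·y + y^2 + 5, 2·x^2 + 2·x·y + 3]].
At the point, J = [[-2.250, 1.500], [-1.750, 3.000]] (det J = -4.125).
Solving J·Δ = −F gives Δ = (1.136, 0.455).
Then the next iterate is (x, y)₁ = (2.636, -1.045).
Re-evaluating at (2.636, -1.045): F = (1.21345, -0.59878), so ‖F‖₂ = 1.353.

1.353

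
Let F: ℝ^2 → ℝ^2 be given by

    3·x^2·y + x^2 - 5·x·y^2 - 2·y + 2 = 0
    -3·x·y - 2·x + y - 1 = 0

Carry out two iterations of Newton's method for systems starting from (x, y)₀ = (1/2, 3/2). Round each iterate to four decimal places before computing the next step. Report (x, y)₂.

(0.0119, 1.0223)

At (1/2, 3/2): F = (-5.2500, -2.7500).
Jacobian J = [[6·x·y + 2·x - 5·y^2, 3·x^2 - 10·x·y - 2], [-3·y - 2, -3·x + 1]].
At the point, J = [[-5.7500, -8.7500], [-6.5000, -0.5000]] (det J = -54.0000).
Solving J·Δ = −F gives Δ = (-0.3970, -0.3391).
Then the next iterate is (x, y)₁ = (0.1030, 1.1609).
Round to (0.1030, 1.1609) and repeat: F = (-0.968303, -0.403818), J = [[-5.815008, -3.1639], [-5.4827, 0.6910]].
Δ = (-0.0911, -0.1386), so (x, y)₂ = (0.0119, 1.0223).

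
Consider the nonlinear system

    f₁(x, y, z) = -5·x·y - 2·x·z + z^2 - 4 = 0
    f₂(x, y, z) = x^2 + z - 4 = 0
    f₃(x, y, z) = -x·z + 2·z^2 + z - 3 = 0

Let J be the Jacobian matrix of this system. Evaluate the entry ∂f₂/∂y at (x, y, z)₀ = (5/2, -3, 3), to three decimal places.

0.000

∂f₂/∂y = 0.
At (5/2, -3, 3) this is 0.000.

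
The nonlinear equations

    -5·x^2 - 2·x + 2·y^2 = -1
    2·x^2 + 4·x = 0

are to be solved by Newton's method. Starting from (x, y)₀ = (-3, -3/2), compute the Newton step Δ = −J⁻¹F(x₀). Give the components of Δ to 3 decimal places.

At (-3, -3/2): F = (-33.500, 6.000).
Jacobian J = [[-10·x - 2, 4·y], [4·x + 4, 0]].
At the point, J = [[28.000, -6.000], [-8.000, 0.000]] (det J = -48.000).
Solving J·Δ = −F gives Δ = (0.750, -2.083).

(0.750, -2.083)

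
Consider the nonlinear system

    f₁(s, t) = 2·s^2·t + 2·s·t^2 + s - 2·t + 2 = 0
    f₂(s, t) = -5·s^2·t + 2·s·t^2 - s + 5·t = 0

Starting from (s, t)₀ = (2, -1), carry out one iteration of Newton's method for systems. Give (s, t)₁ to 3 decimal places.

(2.076, -0.191)

At (2, -1): F = (2.000, 17.000).
Jacobian J = [[4·s·t + 2·t^2 + 1, 2·s^2 + 4·s·t - 2], [-10·s·t + 2·t^2 - 1, -5·s^2 + 4·s·t + 5]].
At the point, J = [[-5.000, -2.000], [21.000, -23.000]] (det J = 157.000).
Solving J·Δ = −F gives Δ = (0.076, 0.809).
Then the next iterate is (s, t)₁ = (2.076, -0.191).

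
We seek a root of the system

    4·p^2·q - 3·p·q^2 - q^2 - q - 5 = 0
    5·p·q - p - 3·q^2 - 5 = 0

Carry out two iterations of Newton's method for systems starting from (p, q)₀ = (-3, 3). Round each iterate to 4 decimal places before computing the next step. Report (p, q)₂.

(-4.0263, -0.1157)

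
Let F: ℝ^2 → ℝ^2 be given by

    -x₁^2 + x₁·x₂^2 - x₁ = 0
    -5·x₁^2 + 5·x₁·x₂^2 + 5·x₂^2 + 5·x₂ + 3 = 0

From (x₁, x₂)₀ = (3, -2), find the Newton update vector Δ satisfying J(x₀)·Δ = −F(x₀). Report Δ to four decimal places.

(-3.2000, 0.8000)

At (3, -2): F = (0.0000, 28.0000).
Jacobian J = [[-2·x₁ + x₂^2 - 1, 2·x₁·x₂], [-10·x₁ + 5·x₂^2, 10·x₁·x₂ + 10·x₂ + 5]].
At the point, J = [[-3.0000, -12.0000], [-10.0000, -75.0000]] (det J = 105.0000).
Solving J·Δ = −F gives Δ = (-3.2000, 0.8000).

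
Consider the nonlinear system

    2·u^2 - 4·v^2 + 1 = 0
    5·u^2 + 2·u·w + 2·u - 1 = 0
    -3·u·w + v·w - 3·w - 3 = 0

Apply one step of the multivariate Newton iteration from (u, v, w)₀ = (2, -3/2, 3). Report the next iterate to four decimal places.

At (2, -3/2, 3): F = (0.0000, 35.0000, -34.5000).
Jacobian J = [[4·u, -8·v, 0], [10·u + 2·w + 2, 0, 2·u], [-3·w, w, -3·u + v - 3]].
At the point, J = [[8.0000, 12.0000, 0.0000], [28.0000, 0.0000, 4.0000], [-9.0000, 3.0000, -10.5000]] (det J = 3000.0000).
Solving J·Δ = −F gives Δ = (-0.9180, 0.6120, -2.3240).
Then the next iterate is (u, v, w)₁ = (1.0820, -0.8880, 0.6760).

(1.0820, -0.8880, 0.6760)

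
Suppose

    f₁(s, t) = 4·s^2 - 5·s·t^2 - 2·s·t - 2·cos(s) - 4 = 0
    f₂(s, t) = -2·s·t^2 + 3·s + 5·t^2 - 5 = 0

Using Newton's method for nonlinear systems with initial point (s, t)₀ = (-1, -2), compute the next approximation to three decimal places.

(-0.908, -1.302)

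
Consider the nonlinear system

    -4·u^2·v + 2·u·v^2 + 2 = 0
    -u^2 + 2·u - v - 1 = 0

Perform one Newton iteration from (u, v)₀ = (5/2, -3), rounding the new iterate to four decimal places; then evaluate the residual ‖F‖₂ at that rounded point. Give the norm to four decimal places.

32.3608

At (5/2, -3): F = (122.0000, 0.7500).
Jacobian J = [[-8·u·v + 2·v^2, -4·u^2 + 4·u·v], [-2·u + 2, -1]].
At the point, J = [[78.0000, -55.0000], [-3.0000, -1.0000]] (det J = -243.0000).
Solving J·Δ = −F gives Δ = (-0.3323, 1.7469).
Then the next iterate is (u, v)₁ = (2.1677, -1.2531).
Re-evaluating at (2.1677, -1.2531): F = (32.360587, -0.110423), so ‖F‖₂ = 32.3608.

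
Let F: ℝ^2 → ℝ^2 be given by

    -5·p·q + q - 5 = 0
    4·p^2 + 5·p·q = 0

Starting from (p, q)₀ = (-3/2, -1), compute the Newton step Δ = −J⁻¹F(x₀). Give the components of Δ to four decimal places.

(0.3645, 1.3738)

At (-3/2, -1): F = (-13.5000, 16.5000).
Jacobian J = [[-5·q, -5·p + 1], [8·p + 5·q, 5·p]].
At the point, J = [[5.0000, 8.5000], [-17.0000, -7.5000]] (det J = 107.0000).
Solving J·Δ = −F gives Δ = (0.3645, 1.3738).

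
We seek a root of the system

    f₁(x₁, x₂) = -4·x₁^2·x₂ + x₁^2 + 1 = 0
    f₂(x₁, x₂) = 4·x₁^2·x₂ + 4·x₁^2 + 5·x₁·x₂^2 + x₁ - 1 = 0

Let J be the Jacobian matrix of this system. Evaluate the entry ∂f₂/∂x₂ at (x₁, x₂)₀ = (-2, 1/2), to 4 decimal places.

∂f₂/∂x₂ = 4·x₁^2 + 10·x₁·x₂.
At (-2, 1/2) this is 6.0000.

6.0000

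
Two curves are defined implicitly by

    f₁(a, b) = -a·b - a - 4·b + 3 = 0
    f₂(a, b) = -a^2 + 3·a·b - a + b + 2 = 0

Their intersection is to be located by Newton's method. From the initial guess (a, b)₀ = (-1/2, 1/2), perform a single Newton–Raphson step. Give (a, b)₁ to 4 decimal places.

At (-1/2, 1/2): F = (1.7500, 2.0000).
Jacobian J = [[-b - 1, -a - 4], [-2·a + 3·b - 1, 3·a + 1]].
At the point, J = [[-1.5000, -3.5000], [1.5000, -0.5000]] (det J = 6.0000).
Solving J·Δ = −F gives Δ = (-1.0208, 0.9375).
Then the next iterate is (a, b)₁ = (-1.5208, 1.4375).

(-1.5208, 1.4375)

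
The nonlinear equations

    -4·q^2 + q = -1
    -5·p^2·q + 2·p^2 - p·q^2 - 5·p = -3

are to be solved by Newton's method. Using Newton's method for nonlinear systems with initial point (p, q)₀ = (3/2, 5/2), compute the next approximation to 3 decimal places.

(1.119, 1.368)

At (3/2, 5/2): F = (-21.500, -37.500).
Jacobian J = [[0, -8·q + 1], [-10·p·q + 4·p - q^2 - 5, -5·p^2 - 2·p·q]].
At the point, J = [[0.000, -19.000], [-42.750, -18.750]] (det J = -812.250).
Solving J·Δ = −F gives Δ = (-0.381, -1.132).
Then the next iterate is (p, q)₁ = (1.119, 1.368).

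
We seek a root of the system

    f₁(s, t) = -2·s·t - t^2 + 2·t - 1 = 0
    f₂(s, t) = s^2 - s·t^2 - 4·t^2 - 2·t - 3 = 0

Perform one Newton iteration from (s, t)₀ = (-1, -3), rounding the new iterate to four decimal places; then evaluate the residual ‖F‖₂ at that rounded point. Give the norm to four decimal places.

At (-1, -3): F = (-22.0000, -23.0000).
Jacobian J = [[-2·t, -2·s - 2·t + 2], [2·s - t^2, -2·s·t - 8·t - 2]].
At the point, J = [[6.0000, 10.0000], [-11.0000, 16.0000]] (det J = 206.0000).
Solving J·Δ = −F gives Δ = (0.5922, 1.8447).
Then the next iterate is (s, t)₁ = (-0.4078, -1.1553).
Re-evaluating at (-0.4078, -1.1553): F = (-5.587581, -5.317673), so ‖F‖₂ = 7.7135.

7.7135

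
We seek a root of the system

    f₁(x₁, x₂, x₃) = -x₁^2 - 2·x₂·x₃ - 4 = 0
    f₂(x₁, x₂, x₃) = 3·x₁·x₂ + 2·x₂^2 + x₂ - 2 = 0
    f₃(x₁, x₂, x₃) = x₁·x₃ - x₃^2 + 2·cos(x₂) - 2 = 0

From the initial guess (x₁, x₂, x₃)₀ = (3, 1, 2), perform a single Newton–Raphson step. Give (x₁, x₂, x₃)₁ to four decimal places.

At (3, 1, 2): F = (-17.0000, 10.0000, 1.080605).
Jacobian J = [[-2·x₁, -2·x₃, -2·x₂], [3·x₂, 3·x₁ + 4·x₂ + 1, 0], [x₃, -2·sin(x₂), x₁ - 2·x₃]].
At the point, J = [[-6.0000, -4.0000, -2.0000], [3.0000, 14.0000, 0.0000], [2.0000, -1.682942, -1.0000]] (det J = 138.097652).
Solving J·Δ = −F gives Δ = (-1.8966, -0.3079, -2.1945).
Then the next iterate is (x₁, x₂, x₃)₁ = (1.1034, 0.6921, -0.1945).

(1.1034, 0.6921, -0.1945)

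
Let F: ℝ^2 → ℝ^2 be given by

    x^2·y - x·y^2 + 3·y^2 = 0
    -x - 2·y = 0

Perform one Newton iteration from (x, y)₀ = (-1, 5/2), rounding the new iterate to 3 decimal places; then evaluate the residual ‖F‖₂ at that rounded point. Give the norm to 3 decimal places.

5.553

At (-1, 5/2): F = (27.500, -4.000).
Jacobian J = [[2·x·y - y^2, x^2 - 2·x·y + 6·y], [-1, -2]].
At the point, J = [[-11.250, 21.000], [-1.000, -2.000]] (det J = 43.500).
Solving J·Δ = −F gives Δ = (-0.667, -1.667).
Then the next iterate is (x, y)₁ = (-1.667, 0.833).
Re-evaluating at (-1.667, 0.833): F = (5.55319, 0.001), so ‖F‖₂ = 5.553.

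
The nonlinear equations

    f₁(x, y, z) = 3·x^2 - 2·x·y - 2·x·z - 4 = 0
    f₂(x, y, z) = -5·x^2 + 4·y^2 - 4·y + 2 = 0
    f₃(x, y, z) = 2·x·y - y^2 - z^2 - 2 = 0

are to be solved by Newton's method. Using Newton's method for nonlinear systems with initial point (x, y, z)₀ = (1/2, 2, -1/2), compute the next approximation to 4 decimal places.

At (1/2, 2, -1/2): F = (-4.7500, 8.7500, -4.2500).
Jacobian J = [[6·x - 2·y - 2·z, -2·x, -2·x], [-10·x, 8·y - 4, 0], [2·y, 2·x - 2·y, -2·z]].
At the point, J = [[0.0000, -1.0000, -1.0000], [-5.0000, 12.0000, 0.0000], [4.0000, -3.0000, 1.0000]] (det J = 28.0000).
Solving J·Δ = −F gives Δ = (2.6071, 0.3571, -5.1071).
Then the next iterate is (x, y, z)₁ = (3.1071, 2.3571, -5.6071).

(3.1071, 2.3571, -5.6071)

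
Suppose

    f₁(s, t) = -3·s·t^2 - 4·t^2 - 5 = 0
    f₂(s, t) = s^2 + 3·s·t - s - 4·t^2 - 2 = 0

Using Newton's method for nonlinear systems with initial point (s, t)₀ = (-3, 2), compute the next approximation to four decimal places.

At (-3, 2): F = (15.0000, -24.0000).
Jacobian J = [[-3·t^2, -6·s·t - 8·t], [2·s + 3·t - 1, 3·s - 8·t]].
At the point, J = [[-12.0000, 20.0000], [-1.0000, -25.0000]] (det J = 320.0000).
Solving J·Δ = −F gives Δ = (-0.3281, -0.9469).
Then the next iterate is (s, t)₁ = (-3.3281, 1.0531).

(-3.3281, 1.0531)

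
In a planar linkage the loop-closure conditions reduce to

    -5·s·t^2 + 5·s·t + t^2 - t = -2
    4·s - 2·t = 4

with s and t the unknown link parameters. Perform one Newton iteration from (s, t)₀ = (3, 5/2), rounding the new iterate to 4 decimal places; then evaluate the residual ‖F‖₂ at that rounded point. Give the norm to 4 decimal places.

At (3, 5/2): F = (-50.5000, 3.0000).
Jacobian J = [[-5·t^2 + 5·t, -10·s·t + 5·s + 2·t - 1], [4, -2]].
At the point, J = [[-18.7500, -56.0000], [4.0000, -2.0000]] (det J = 261.5000).
Solving J·Δ = −F gives Δ = (-1.0287, -0.5574).
Then the next iterate is (s, t)₁ = (1.9713, 1.9426).
Re-evaluating at (1.9713, 1.9426): F = (-14.217091, 0.0000), so ‖F‖₂ = 14.2171.

14.2171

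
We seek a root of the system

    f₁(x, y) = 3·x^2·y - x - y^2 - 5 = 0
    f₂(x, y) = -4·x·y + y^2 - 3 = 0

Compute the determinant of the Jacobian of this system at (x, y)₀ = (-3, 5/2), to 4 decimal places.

-562.0000

J = [[6·x·y - 1, 3·x^2 - 2·y], [-4·y, -4·x + 2·y]].
At the point, J = [[-46.0000, 22.0000], [-10.0000, 17.0000]].
det J = -562.0000.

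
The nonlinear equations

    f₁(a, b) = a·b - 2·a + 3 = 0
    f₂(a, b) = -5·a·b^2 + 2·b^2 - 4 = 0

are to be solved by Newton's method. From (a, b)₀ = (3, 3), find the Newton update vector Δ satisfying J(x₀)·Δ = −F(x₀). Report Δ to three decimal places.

At (3, 3): F = (6.000, -121.000).
Jacobian J = [[b - 2, a], [-5·b^2, -10·a·b + 4·b]].
At the point, J = [[1.000, 3.000], [-45.000, -78.000]] (det J = 57.000).
Solving J·Δ = −F gives Δ = (1.842, -2.614).

(1.842, -2.614)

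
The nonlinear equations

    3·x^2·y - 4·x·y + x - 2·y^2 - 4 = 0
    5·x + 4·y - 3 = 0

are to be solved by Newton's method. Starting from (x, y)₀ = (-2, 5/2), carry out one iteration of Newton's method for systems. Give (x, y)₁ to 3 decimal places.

(-1.243, 2.303)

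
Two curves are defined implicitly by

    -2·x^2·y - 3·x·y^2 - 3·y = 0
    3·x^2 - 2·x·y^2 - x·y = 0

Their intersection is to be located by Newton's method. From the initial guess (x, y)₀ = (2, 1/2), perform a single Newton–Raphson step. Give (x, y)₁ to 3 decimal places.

(1.016, 0.363)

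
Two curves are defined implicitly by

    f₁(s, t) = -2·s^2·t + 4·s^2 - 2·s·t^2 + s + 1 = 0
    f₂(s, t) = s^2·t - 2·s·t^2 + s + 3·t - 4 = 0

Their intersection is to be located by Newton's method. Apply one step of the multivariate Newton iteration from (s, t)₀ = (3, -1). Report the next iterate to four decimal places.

At (3, -1): F = (52.0000, -19.0000).
Jacobian J = [[-4·s·t + 8·s - 2·t^2 + 1, -2·s^2 - 4·s·t], [2·s·t - 2·t^2 + 1, s^2 - 4·s·t + 3]].
At the point, J = [[35.0000, -6.0000], [-7.0000, 24.0000]] (det J = 798.0000).
Solving J·Δ = −F gives Δ = (-1.4211, 0.3772).
Then the next iterate is (s, t)₁ = (1.5789, -0.6228).

(1.5789, -0.6228)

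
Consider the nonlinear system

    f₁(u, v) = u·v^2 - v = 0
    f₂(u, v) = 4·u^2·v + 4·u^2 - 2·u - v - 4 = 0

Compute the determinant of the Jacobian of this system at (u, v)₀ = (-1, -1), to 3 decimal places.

5.000

J = [[v^2, 2·u·v - 1], [8·u·v + 8·u - 2, 4·u^2 - 1]].
At the point, J = [[1.000, 1.000], [-2.000, 3.000]].
det J = 5.000.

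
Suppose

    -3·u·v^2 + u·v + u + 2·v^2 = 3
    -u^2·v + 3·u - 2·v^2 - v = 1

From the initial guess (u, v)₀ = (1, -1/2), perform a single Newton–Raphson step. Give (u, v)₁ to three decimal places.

At (1, -1/2): F = (-2.750, 2.500).
Jacobian J = [[-3·v^2 + v + 1, -6·u·v + u + 4·v], [-2·u·v + 3, -u^2 - 4·v - 1]].
At the point, J = [[-0.250, 2.000], [4.000, 0.000]] (det J = -8.000).
Solving J·Δ = −F gives Δ = (-0.625, 1.297).
Then the next iterate is (u, v)₁ = (0.375, 0.797).

(0.375, 0.797)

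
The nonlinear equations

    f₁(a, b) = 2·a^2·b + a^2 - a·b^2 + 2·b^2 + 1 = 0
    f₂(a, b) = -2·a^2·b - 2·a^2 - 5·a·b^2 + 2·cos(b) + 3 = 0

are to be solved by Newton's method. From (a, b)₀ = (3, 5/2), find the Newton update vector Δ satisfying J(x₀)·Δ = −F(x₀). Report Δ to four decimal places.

(-1.3905, -0.5680)

At (3, 5/2): F = (48.7500, -155.352287).
Jacobian J = [[4·a·b + 2·a - b^2, 2·a^2 - 2·a·b + 4·b], [-4·a·b - 4·a - 5·b^2, -2·a^2 - 10·a·b - 2·sin(b)]].
At the point, J = [[29.7500, 13.0000], [-73.2500, -94.196944]] (det J = -1850.109093).
Solving J·Δ = −F gives Δ = (-1.3905, -0.5680).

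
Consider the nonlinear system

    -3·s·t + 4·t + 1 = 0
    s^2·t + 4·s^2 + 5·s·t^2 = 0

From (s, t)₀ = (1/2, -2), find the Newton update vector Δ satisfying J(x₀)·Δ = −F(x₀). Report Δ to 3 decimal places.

(0.112, 1.330)

At (1/2, -2): F = (-4.000, 10.500).
Jacobian J = [[-3·t, -3·s + 4], [2·s·t + 8·s + 5·t^2, s^2 + 10·s·t]].
At the point, J = [[6.000, 2.500], [22.000, -9.750]] (det J = -113.500).
Solving J·Δ = −F gives Δ = (0.112, 1.330).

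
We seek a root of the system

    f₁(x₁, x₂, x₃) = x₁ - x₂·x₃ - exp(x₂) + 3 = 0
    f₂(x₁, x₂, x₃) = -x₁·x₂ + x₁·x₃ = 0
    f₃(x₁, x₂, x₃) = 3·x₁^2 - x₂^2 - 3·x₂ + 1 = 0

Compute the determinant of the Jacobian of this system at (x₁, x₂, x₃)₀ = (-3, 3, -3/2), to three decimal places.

J = [[1, -x₃ - exp(x₂), -x₂], [-x₂ + x₃, -x₁, x₁], [6·x₁, -2·x₂ - 3, 0]].
At the point, J = [[1.000, -18.58554, -3.000], [-4.500, 3.000, -3.000], [-18.000, -9.000, 0.000]].
det J = -1314.119.

-1314.119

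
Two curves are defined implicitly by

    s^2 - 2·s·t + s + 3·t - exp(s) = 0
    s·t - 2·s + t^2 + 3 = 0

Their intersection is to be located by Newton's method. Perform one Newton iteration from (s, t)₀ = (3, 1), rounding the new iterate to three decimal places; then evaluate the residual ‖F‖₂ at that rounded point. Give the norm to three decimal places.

3.652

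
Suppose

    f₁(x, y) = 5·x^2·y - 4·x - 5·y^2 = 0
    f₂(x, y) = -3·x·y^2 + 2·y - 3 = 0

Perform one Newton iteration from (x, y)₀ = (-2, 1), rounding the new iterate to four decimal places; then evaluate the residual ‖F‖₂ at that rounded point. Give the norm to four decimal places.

6.1944

At (-2, 1): F = (23.0000, 5.0000).
Jacobian J = [[10·x·y - 4, 5·x^2 - 10·y], [-3·y^2, -6·x·y + 2]].
At the point, J = [[-24.0000, 10.0000], [-3.0000, 14.0000]] (det J = -306.0000).
Solving J·Δ = −F gives Δ = (0.8889, -0.1667).
Then the next iterate is (x, y)₁ = (-1.1111, 0.8333).
Re-evaluating at (-1.1111, 0.8333): F = (6.116180, 0.981206), so ‖F‖₂ = 6.1944.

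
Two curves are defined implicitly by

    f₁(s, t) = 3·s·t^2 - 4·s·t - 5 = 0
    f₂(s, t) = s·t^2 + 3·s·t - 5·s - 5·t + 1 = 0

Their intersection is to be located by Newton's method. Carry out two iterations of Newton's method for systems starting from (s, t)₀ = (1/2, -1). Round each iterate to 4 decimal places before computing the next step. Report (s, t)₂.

(0.8083, -0.9171)

At (1/2, -1): F = (-1.5000, 2.5000).
Jacobian J = [[3·t^2 - 4·t, 6·s·t - 4·s], [t^2 + 3·t - 5, 2·s·t + 3·s - 5]].
At the point, J = [[7.0000, -5.0000], [-7.0000, -4.5000]] (det J = -66.5000).
Solving J·Δ = −F gives Δ = (0.2895, 0.1053).
Then the next iterate is (s, t)₁ = (0.7895, -0.8947).
Round to (0.7895, -0.8947) and repeat: F = (-0.278581, 0.038888), J = [[5.980264, -7.396194], [-6.883612, -4.044231]].
Δ = (0.0188, -0.0224), so (s, t)₂ = (0.8083, -0.9171).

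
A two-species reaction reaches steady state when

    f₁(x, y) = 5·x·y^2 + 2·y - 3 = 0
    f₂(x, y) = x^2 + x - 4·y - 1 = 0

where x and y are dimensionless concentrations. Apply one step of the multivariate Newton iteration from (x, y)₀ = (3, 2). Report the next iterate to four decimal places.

(2.1634, 1.2860)

At (3, 2): F = (61.0000, 3.0000).
Jacobian J = [[5·y^2, 10·x·y + 2], [2·x + 1, -4]].
At the point, J = [[20.0000, 62.0000], [7.0000, -4.0000]] (det J = -514.0000).
Solving J·Δ = −F gives Δ = (-0.8366, -0.7140).
Then the next iterate is (x, y)₁ = (2.1634, 1.2860).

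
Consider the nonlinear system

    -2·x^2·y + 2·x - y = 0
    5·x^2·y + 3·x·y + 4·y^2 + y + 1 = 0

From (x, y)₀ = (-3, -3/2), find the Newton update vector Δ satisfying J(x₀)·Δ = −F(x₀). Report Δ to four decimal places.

At (-3, -3/2): F = (22.5000, -45.5000).
Jacobian J = [[-4·x·y + 2, -2·x^2 - 1], [10·x·y + 3·y, 5·x^2 + 3·x + 8·y + 1]].
At the point, J = [[-16.0000, -19.0000], [40.5000, 25.0000]] (det J = 369.5000).
Solving J·Δ = −F gives Δ = (0.8173, 0.4959).

(0.8173, 0.4959)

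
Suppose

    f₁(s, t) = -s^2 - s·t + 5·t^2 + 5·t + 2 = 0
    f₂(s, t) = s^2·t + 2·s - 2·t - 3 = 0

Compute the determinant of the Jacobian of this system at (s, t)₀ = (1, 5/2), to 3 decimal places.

J = [[-2·s - t, -s + 10·t + 5], [2·s·t + 2, s^2 - 2]].
At the point, J = [[-4.500, 29.000], [7.000, -1.000]].
det J = -198.500.

-198.500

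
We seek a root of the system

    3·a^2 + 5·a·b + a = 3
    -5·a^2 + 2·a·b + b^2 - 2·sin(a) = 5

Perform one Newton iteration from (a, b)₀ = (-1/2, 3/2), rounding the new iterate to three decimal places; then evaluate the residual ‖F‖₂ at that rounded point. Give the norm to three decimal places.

At (-1/2, 3/2): F = (-6.500, -4.54115).
Jacobian J = [[6·a + 5·b + 1, 5·a], [-10·a + 2·b - 2·cos(a), 2·a + 2·b]].
At the point, J = [[5.500, -2.500], [6.24483, 2.000]] (det J = 26.61209).
Solving J·Δ = −F gives Δ = (0.915, -0.587).
Then the next iterate is (a, b)₁ = (0.415, 0.913).
Re-evaluating at (0.415, 0.913): F = (-0.17385, -5.07615), so ‖F‖₂ = 5.079.

5.079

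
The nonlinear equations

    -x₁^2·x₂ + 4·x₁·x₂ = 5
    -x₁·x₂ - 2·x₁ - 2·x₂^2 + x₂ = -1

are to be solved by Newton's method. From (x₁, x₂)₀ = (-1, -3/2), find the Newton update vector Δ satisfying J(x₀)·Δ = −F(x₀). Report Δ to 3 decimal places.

(-0.034, 0.560)

At (-1, -3/2): F = (2.500, -4.500).
Jacobian J = [[-2·x₁·x₂ + 4·x₂, -x₁^2 + 4·x₁], [-x₂ - 2, -x₁ - 4·x₂ + 1]].
At the point, J = [[-9.000, -5.000], [-0.500, 8.000]] (det J = -74.500).
Solving J·Δ = −F gives Δ = (-0.034, 0.560).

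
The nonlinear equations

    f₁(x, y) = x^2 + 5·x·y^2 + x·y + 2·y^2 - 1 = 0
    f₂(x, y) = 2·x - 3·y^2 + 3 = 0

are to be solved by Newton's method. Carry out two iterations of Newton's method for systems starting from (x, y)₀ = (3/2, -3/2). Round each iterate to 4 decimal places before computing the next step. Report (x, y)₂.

At (3/2, -3/2): F = (20.3750, -0.7500).
Jacobian J = [[2·x + 5·y^2 + y, 10·x·y + x + 4·y], [2, -6·y]].
At the point, J = [[12.7500, -27.0000], [2.0000, 9.0000]] (det J = 168.7500).
Solving J·Δ = −F gives Δ = (-0.9667, 0.2981).
Then the next iterate is (x, y)₁ = (0.5333, -1.2019).
Round to (0.5333, -1.2019) and repeat: F = (5.384492, -0.267091), J = [[7.087518, -10.684033], [2.0000, 7.2114]].
Δ = (-0.4964, 0.1747), so (x, y)₂ = (0.0369, -1.0272).

(0.0369, -1.0272)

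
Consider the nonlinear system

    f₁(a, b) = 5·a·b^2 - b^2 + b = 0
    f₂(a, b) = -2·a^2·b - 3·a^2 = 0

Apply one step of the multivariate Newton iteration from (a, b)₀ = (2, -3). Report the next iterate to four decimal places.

At (2, -3): F = (78.0000, 12.0000).
Jacobian J = [[5·b^2, 10·a·b - 2·b + 1], [-4·a·b - 6·a, -2·a^2]].
At the point, J = [[45.0000, -53.0000], [12.0000, -8.0000]] (det J = 276.0000).
Solving J·Δ = −F gives Δ = (-0.0435, 1.4348).
Then the next iterate is (a, b)₁ = (1.9565, -1.5652).

(1.9565, -1.5652)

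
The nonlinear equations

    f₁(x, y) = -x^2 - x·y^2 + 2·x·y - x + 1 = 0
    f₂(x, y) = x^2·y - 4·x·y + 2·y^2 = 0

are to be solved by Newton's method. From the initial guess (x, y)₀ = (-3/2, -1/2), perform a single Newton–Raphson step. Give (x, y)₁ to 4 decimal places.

At (-3/2, -1/2): F = (2.1250, -3.6250).
Jacobian J = [[-2·x - y^2 + 2·y - 1, -2·x·y + 2·x], [2·x·y - 4·y, x^2 - 4·x + 4·y]].
At the point, J = [[0.7500, -4.5000], [3.5000, 6.2500]] (det J = 20.4375).
Solving J·Δ = −F gives Δ = (0.1483, 0.4969).
Then the next iterate is (x, y)₁ = (-1.3517, -0.0031).

(-1.3517, -0.0031)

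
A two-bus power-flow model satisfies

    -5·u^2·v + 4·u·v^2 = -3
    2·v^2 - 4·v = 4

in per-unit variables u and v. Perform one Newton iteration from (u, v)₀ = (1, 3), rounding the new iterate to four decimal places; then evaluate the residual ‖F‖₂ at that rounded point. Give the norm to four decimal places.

At (1, 3): F = (24.0000, 2.0000).
Jacobian J = [[-10·u·v + 4·v^2, -5·u^2 + 8·u·v], [0, 4·v - 4]].
At the point, J = [[6.0000, 19.0000], [0.0000, 8.0000]] (det J = 48.0000).
Solving J·Δ = −F gives Δ = (-3.2083, -0.2500).
Then the next iterate is (u, v)₁ = (-2.2083, 2.7500).
Re-evaluating at (-2.2083, 2.7500): F = (-130.854172, 0.1250), so ‖F‖₂ = 130.8542.

130.8542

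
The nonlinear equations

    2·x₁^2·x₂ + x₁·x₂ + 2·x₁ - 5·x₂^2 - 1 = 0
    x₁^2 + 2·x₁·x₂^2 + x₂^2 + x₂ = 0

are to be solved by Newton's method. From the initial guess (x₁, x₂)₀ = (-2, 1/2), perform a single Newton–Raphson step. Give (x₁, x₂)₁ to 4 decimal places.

At (-2, 1/2): F = (-3.2500, 3.7500).
Jacobian J = [[4·x₁·x₂ + x₂ + 2, 2·x₁^2 + x₁ - 10·x₂], [2·x₁ + 2·x₂^2, 4·x₁·x₂ + 2·x₂ + 1]].
At the point, J = [[-1.5000, 1.0000], [-3.5000, -2.0000]] (det J = 6.5000).
Solving J·Δ = −F gives Δ = (-0.4231, 2.6154).
Then the next iterate is (x₁, x₂)₁ = (-2.4231, 3.1154).

(-2.4231, 3.1154)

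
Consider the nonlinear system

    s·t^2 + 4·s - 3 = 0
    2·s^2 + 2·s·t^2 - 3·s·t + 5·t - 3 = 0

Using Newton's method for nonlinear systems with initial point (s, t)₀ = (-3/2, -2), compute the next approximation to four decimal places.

(-0.3266, -1.0645)

At (-3/2, -2): F = (-15.0000, -29.5000).
Jacobian J = [[t^2 + 4, 2·s·t], [4·s + 2·t^2 - 3·t, 4·s·t - 3·s + 5]].
At the point, J = [[8.0000, 6.0000], [8.0000, 21.5000]] (det J = 124.0000).
Solving J·Δ = −F gives Δ = (1.1734, 0.9355).
Then the next iterate is (s, t)₁ = (-0.3266, -1.0645).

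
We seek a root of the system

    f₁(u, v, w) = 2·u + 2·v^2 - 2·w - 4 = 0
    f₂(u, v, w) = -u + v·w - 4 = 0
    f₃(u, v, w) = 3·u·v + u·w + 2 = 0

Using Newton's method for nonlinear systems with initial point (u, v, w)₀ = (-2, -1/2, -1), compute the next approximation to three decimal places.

At (-2, -1/2, -1): F = (-5.500, -1.500, 7.000).
Jacobian J = [[2, 4·v, -2], [-1, w, v], [3·v + w, 3·u, u]].
At the point, J = [[2.000, -2.000, -2.000], [-1.000, -1.000, -0.500], [-2.500, -6.000, -2.000]] (det J = -7.500).
Solving J·Δ = −F gives Δ = (-1.800, 5.150, -9.700).
Then the next iterate is (u, v, w)₁ = (-3.800, 4.650, -10.700).

(-3.800, 4.650, -10.700)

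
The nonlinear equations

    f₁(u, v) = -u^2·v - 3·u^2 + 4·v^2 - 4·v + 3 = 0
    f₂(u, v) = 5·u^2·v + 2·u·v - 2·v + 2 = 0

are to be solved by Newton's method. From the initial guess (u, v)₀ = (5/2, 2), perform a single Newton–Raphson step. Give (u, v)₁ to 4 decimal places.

(1.5581, 1.4266)

At (5/2, 2): F = (-20.2500, 70.5000).
Jacobian J = [[-2·u·v - 6·u, -u^2 + 8·v - 4], [10·u·v + 2·v, 5·u^2 + 2·u - 2]].
At the point, J = [[-25.0000, 5.7500], [54.0000, 34.2500]] (det J = -1166.7500).
Solving J·Δ = −F gives Δ = (-0.9419, -0.5734).
Then the next iterate is (u, v)₁ = (1.5581, 1.4266).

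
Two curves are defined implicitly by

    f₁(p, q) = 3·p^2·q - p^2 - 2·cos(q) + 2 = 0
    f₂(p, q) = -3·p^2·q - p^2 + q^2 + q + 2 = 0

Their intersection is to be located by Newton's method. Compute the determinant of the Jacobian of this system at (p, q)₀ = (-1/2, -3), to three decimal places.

-53.758

J = [[6·p·q - 2·p, 3·p^2 + 2·sin(q)], [-6·p·q - 2·p, -3·p^2 + 2·q + 1]].
At the point, J = [[10.000, 0.46776], [-8.000, -5.750]].
det J = -53.758.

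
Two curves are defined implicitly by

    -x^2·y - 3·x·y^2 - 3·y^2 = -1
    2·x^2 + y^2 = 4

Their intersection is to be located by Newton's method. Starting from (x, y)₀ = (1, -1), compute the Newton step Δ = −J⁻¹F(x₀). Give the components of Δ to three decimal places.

At (1, -1): F = (-4.000, -1.000).
Jacobian J = [[-2·x·y - 3·y^2, -x^2 - 6·x·y - 6·y], [4·x, 2·y]].
At the point, J = [[-1.000, 11.000], [4.000, -2.000]] (det J = -42.000).
Solving J·Δ = −F gives Δ = (0.452, 0.405).

(0.452, 0.405)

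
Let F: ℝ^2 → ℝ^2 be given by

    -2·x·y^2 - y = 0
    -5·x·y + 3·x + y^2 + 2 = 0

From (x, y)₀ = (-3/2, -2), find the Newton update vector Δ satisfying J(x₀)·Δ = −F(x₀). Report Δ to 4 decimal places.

(0.8972, 0.5248)

At (-3/2, -2): F = (14.0000, -13.5000).
Jacobian J = [[-2·y^2, -4·x·y - 1], [-5·y + 3, -5·x + 2·y]].
At the point, J = [[-8.0000, -13.0000], [13.0000, 3.5000]] (det J = 141.0000).
Solving J·Δ = −F gives Δ = (0.8972, 0.5248).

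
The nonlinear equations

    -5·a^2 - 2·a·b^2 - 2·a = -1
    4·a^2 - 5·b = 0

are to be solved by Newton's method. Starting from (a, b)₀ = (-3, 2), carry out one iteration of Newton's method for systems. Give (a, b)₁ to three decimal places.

(-1.836, 1.613)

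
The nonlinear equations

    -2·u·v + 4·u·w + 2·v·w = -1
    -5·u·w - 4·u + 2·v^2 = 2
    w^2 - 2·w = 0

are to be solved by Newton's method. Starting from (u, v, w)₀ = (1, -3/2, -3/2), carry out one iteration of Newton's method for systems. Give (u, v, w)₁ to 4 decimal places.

(1.4944, -1.0866, -0.4500)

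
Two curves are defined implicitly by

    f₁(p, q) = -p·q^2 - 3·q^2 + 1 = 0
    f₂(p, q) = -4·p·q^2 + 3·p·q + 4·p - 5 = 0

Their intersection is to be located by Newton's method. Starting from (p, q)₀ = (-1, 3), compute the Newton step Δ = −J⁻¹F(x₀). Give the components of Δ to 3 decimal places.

(-0.303, -1.189)

At (-1, 3): F = (-17.000, 18.000).
Jacobian J = [[-q^2, -2·p·q - 6·q], [-4·q^2 + 3·q + 4, -8·p·q + 3·p]].
At the point, J = [[-9.000, -12.000], [-23.000, 21.000]] (det J = -465.000).
Solving J·Δ = −F gives Δ = (-0.303, -1.189).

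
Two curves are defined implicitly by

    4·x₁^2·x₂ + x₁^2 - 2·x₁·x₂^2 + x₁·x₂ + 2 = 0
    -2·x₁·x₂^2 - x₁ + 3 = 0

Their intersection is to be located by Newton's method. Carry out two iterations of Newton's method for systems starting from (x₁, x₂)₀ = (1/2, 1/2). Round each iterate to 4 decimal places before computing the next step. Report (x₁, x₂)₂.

At (1/2, 1/2): F = (2.7500, 2.2500).
Jacobian J = [[8·x₁·x₂ + 2·x₁ - 2·x₂^2 + x₂, 4·x₁^2 - 4·x₁·x₂ + x₁], [-2·x₂^2 - 1, -4·x₁·x₂]].
At the point, J = [[3.0000, 0.5000], [-1.5000, -1.0000]] (det J = -2.2500).
Solving J·Δ = −F gives Δ = (-1.7222, 4.8333).
Then the next iterate is (x₁, x₂)₁ = (-1.2222, 5.3333).
Round to (-1.2222, 5.3333) and repeat: F = (98.371099, 73.750931), J = [[-106.146152, 30.826328], [-57.888178, 26.073437]].
Δ = (0.2964, -2.1705), so (x₁, x₂)₂ = (-0.9258, 3.1628).

(-0.9258, 3.1628)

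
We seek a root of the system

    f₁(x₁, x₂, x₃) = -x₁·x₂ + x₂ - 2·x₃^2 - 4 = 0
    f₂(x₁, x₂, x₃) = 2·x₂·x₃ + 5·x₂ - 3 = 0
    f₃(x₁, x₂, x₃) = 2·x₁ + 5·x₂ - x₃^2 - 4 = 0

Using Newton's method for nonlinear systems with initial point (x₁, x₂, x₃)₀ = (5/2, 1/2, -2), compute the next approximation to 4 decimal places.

(-2.7703, 1.5405, -0.5405)

At (5/2, 1/2, -2): F = (-12.7500, -2.5000, -0.5000).
Jacobian J = [[-x₂, -x₁ + 1, -4·x₃], [0, 2·x₃ + 5, 2·x₂], [2, 5, -2·x₃]].
At the point, J = [[-0.5000, -1.5000, 8.0000], [0.0000, 1.0000, 1.0000], [2.0000, 5.0000, 4.0000]] (det J = -18.5000).
Solving J·Δ = −F gives Δ = (-5.2703, 1.0405, 1.4595).
Then the next iterate is (x₁, x₂, x₃)₁ = (-2.7703, 1.5405, -0.5405).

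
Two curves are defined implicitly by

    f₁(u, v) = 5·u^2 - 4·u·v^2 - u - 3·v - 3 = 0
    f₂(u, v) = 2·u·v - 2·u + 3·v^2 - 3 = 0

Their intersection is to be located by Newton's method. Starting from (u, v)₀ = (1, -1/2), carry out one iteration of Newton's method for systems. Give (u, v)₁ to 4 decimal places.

At (1, -1/2): F = (1.5000, -5.2500).
Jacobian J = [[10·u - 4·v^2 - 1, -8·u·v - 3], [2·v - 2, 2·u + 6·v]].
At the point, J = [[8.0000, 1.0000], [-3.0000, -1.0000]] (det J = -5.0000).
Solving J·Δ = −F gives Δ = (0.7500, -7.5000).
Then the next iterate is (u, v)₁ = (1.7500, -8.0000).

(1.7500, -8.0000)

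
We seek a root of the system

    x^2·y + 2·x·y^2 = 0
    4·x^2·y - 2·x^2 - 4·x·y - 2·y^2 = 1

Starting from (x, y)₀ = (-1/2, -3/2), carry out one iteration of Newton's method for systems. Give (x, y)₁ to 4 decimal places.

At (-1/2, -3/2): F = (-2.6250, -10.5000).
Jacobian J = [[2·x·y + 2·y^2, x^2 + 4·x·y], [8·x·y - 4·x - 4·y, 4·x^2 - 4·x - 4·y]].
At the point, J = [[6.0000, 3.2500], [14.0000, 9.0000]] (det J = 8.5000).
Solving J·Δ = −F gives Δ = (-1.2353, 3.0882).
Then the next iterate is (x, y)₁ = (-1.7353, 1.5882).

(-1.7353, 1.5882)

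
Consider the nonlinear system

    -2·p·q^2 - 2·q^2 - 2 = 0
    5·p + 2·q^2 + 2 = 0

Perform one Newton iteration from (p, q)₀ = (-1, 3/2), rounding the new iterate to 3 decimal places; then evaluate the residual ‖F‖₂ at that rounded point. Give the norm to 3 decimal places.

0.332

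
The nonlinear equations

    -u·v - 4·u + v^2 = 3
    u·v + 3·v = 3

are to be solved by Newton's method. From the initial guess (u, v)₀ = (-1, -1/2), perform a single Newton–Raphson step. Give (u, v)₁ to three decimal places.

(-0.786, 1.554)

At (-1, -1/2): F = (0.750, -4.000).
Jacobian J = [[-v - 4, -u + 2·v], [v, u + 3]].
At the point, J = [[-3.500, 0.000], [-0.500, 2.000]] (det J = -7.000).
Solving J·Δ = −F gives Δ = (0.214, 2.054).
Then the next iterate is (u, v)₁ = (-0.786, 1.554).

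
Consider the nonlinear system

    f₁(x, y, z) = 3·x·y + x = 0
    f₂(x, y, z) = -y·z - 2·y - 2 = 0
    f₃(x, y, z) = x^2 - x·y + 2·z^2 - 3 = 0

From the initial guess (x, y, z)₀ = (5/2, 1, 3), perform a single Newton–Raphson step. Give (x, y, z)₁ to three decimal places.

(2.016, -0.075, 1.375)

At (5/2, 1, 3): F = (10.000, -7.000, 18.750).
Jacobian J = [[3·y + 1, 3·x, 0], [0, -z - 2, -y], [2·x - y, -x, 4·z]].
At the point, J = [[4.000, 7.500, 0.000], [0.000, -5.000, -1.000], [4.000, -2.500, 12.000]] (det J = -280.000).
Solving J·Δ = −F gives Δ = (-0.484, -1.075, -1.625).
Then the next iterate is (x, y, z)₁ = (2.016, -0.075, 1.375).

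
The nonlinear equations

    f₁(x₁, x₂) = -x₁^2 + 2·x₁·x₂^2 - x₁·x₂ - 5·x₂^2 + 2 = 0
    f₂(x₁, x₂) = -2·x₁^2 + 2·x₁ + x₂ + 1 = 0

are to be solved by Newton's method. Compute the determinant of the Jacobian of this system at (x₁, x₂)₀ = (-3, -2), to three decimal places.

J = [[-2·x₁ + 2·x₂^2 - x₂, 4·x₁·x₂ - x₁ - 10·x₂], [-4·x₁ + 2, 1]].
At the point, J = [[16.000, 47.000], [14.000, 1.000]].
det J = -642.000.

-642.000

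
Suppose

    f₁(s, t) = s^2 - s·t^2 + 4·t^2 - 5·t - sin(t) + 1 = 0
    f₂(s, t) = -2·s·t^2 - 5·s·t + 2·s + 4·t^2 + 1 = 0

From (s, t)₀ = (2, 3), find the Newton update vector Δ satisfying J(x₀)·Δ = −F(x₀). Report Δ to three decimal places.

(-0.407, -1.238)

At (2, 3): F = (7.85888, -25.000).
Jacobian J = [[2·s - t^2, -2·s·t + 8·t - cos(t) - 5], [-2·t^2 - 5·t + 2, -4·s·t - 5·s + 8·t]].
At the point, J = [[-5.000, 7.98999], [-31.000, -10.000]] (det J = 297.68977).
Solving J·Δ = −F gives Δ = (-0.407, -1.238).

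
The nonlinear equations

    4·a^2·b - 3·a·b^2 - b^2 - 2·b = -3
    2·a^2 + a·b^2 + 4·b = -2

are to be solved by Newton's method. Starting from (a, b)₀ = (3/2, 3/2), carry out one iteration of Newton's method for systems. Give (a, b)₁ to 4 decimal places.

At (3/2, 3/2): F = (1.1250, 15.8750).
Jacobian J = [[8·a·b - 3·b^2, 4·a^2 - 6·a·b - 2·b - 2], [4·a + b^2, 2·a·b + 4]].
At the point, J = [[11.2500, -9.5000], [8.2500, 8.5000]] (det J = 174.0000).
Solving J·Δ = −F gives Δ = (-0.9217, -0.9731).
Then the next iterate is (a, b)₁ = (0.5783, 0.5269).

(0.5783, 0.5269)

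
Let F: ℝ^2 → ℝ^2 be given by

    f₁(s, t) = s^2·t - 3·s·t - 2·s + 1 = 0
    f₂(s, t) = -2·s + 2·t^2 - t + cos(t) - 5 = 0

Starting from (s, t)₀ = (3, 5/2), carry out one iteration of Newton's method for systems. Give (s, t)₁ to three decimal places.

(3.909, 2.931)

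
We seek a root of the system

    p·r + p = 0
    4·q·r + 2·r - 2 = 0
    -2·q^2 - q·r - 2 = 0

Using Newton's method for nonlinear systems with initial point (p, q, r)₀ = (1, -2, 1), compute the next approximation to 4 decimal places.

(0.2400, -0.7200, 0.5200)

At (1, -2, 1): F = (2.0000, -8.0000, -8.0000).
Jacobian J = [[r + 1, 0, p], [0, 4·r, 4·q + 2], [0, -4·q - r, -q]].
At the point, J = [[2.0000, 0.0000, 1.0000], [0.0000, 4.0000, -6.0000], [0.0000, 7.0000, 2.0000]] (det J = 100.0000).
Solving J·Δ = −F gives Δ = (-0.7600, 1.2800, -0.4800).
Then the next iterate is (p, q, r)₁ = (0.2400, -0.7200, 0.5200).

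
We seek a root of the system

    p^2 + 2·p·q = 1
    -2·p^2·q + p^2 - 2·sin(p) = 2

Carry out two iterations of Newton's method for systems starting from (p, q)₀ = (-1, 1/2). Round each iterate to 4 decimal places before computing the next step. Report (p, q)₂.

(5.0319, -2.6124)

At (-1, 1/2): F = (-1.0000, -0.317058).
Jacobian J = [[2·p + 2·q, 2·p], [-4·p·q + 2·p - 2·cos(p), -2·p^2]].
At the point, J = [[-1.0000, -2.0000], [-1.080605, -2.0000]] (det J = -0.161209).
Solving J·Δ = −F gives Δ = (8.4727, -4.7364).
Then the next iterate is (p, q)₁ = (7.4727, -4.2364).
Round to (7.4727, -4.2364) and repeat: F = (-8.473447, 525.116571), J = [[6.4726, 14.9454], [140.830564, -111.682491]].
Δ = (-2.4408, 1.6240), so (p, q)₂ = (5.0319, -2.6124).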